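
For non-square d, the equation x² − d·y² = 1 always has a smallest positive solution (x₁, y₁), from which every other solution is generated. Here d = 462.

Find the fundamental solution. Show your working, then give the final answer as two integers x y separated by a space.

43 2

√462 = [21; 2,42, …], period ℓ=2 (even) → k=1
k=0  a_k=21  p_k/q_k = 21/1
k=1  a_k=2  p_k/q_k = 43/2
fundamental: x₁=43, y₁=2  (since 1849 − 462·4 = 1)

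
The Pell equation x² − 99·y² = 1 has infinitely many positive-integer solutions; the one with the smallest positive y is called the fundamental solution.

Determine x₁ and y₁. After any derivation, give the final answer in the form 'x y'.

d=99: √d = [9; 1,18] (ℓ=2, even), read p_1/q_1
i=0: a=9 ⇒ p=9, q=1
i=1: a=1 ⇒ p=10, q=1
→ (10, 1).  Check: 10²=100, 99·1²=99, difference 1.

10 1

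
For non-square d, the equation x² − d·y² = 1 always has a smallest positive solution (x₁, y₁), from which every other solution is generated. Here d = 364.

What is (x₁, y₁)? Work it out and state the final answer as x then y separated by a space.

4954951 259710

[19; 12,1,2,3,1,8,1,3,2,1,12,38] for √364; ℓ=12 ⇒ convergent index 11
i=0: a=19 ⇒ p=19, q=1
…
i=2: a=1 ⇒ p=248, q=13
i=3: a=2 ⇒ p=725, q=38
i=4: a=3 ⇒ p=2423, q=127
i=5: a=1 ⇒ p=3148, q=165
i=6: a=8 ⇒ p=27607, q=1447
i=7: a=1 ⇒ p=30755, q=1612
i=8: a=3 ⇒ p=119872, q=6283
i=9: a=2 ⇒ p=270499, q=14178
i=10: a=1 ⇒ p=390371, q=20461
i=11: a=12 ⇒ p=4954951, q=259710
→ (4954951, 259710).  Check: 4954951²=24551539412401, 364·259710²=24551539412400, difference 1.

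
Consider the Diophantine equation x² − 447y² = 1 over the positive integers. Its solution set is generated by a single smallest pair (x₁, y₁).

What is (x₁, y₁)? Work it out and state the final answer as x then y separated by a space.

148 7

d=447: √d = [21; 7,42] (ℓ=2, even), read p_1/q_1
k=0  a_k=21  p_k/q_k = 21/1
k=1  a_k=7  p_k/q_k = 148/7
fundamental: x₁=148, y₁=7  (since 21904 − 447·49 = 1)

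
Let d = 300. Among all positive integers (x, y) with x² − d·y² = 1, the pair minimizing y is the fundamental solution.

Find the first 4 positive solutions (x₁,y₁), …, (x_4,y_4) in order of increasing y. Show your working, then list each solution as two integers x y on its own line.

1351 78
3650401 210756
9863382151 569462634
26650854921601 1538687826312

√300 = [17; 3,8,3,34, …], period ℓ=4 (even) → k=3
i=0: a=17 ⇒ p=17, q=1
…
i=2: a=8 ⇒ p=433, q=25
i=3: a=3 ⇒ p=1351, q=78
→ (1351, 78).  Check: 1351²=1825201, 300·78²=1825200, difference 1.
n=2: (1351,78)∘(1351,78) = (1351·1351+300·78·78, 1351·78+78·1351) = (3650401,210756)
n=3: (3650401,210756)∘(1351,78) = (1351·3650401+300·78·210756, 1351·210756+78·3650401) = (9863382151,569462634)
n=4: (9863382151,569462634)∘(1351,78) = (1351·9863382151+300·78·569462634, 1351·569462634+78·9863382151) = (26650854921601,1538687826312)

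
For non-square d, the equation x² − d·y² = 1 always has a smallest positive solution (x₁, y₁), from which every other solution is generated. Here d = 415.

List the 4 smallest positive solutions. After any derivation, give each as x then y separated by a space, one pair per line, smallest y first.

√415 → a₀=20, period (2,1,2,4,6,…,1,2,40); ℓ=16 even so k=15
k=0  a_k=20  p_k/q_k = 20/1
…
k=8  a_k=3  p_k/q_k = 33939/1666
k=9  a_k=1  p_k/q_k = 43534/2137
…
k=14  a_k=1  p_k/q_k = 6841255/335824
k=15  a_k=2  p_k/q_k = 18412804/903849
(x₁, y₁) = (18412804, 903849);  18412804² − 415·903849² = 1 ✓
(x_2, y_2) = (18412804·18412804 + 415·903849·903849, 18412804·903849 + 903849·18412804) = (678062702284831, 33284788965192)
(x_3, y_3) = (18412804·678062702284831 + 415·903849·33284788965192, 18412804·33284788965192 + 903849·678062702284831) = (24970071273761872339444, 1225732590794885332887)
(x_4, y_4) = (18412804·24970071273761872339444 + 415·903849·1225732590794885332887, 18412804·1225732590794885332887 + 903849·24970071273761872339444) = (919538056459614718055705397121, 45138347901436822389057205104)

18412804 903849
678062702284831 33284788965192
24970071273761872339444 1225732590794885332887
919538056459614718055705397121 45138347901436822389057205104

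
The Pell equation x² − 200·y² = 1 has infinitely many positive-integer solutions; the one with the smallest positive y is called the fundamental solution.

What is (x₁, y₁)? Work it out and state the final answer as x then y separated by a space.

99 7

d=200: √d = [14; 7,28] (ℓ=2, even), read p_1/q_1
a_0=14:  p_0=14·1+0=14,  q_0=14·0+1=1
a_1=7:  p_1=7·14+1=99,  q_1=7·1+0=7
(x₁, y₁) = (99, 7);  99² − 200·7² = 1 ✓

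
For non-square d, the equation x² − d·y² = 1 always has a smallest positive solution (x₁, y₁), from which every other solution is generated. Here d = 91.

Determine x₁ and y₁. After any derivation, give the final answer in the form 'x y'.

1574 165

[9; 1,1,5,1,5,1,1,18] for √91; ℓ=8 ⇒ convergent index 7
i=0: a=9 ⇒ p=9, q=1
…
i=2: a=1 ⇒ p=19, q=2
i=3: a=5 ⇒ p=105, q=11
i=4: a=1 ⇒ p=124, q=13
…
i=6: a=1 ⇒ p=849, q=89
i=7: a=1 ⇒ p=1574, q=165
→ (1574, 165).  Check: 1574²=2477476, 91·165²=2477475, difference 1.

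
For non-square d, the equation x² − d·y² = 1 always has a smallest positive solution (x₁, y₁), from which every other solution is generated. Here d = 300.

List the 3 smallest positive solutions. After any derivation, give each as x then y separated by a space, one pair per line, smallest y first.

√300 = [17; 3,8,3,34, …], period ℓ=4 (even) → k=3
k=0  a_k=17  p_k/q_k = 17/1
k=1  a_k=3  p_k/q_k = 52/3
k=2  a_k=8  p_k/q_k = 433/25
k=3  a_k=3  p_k/q_k = 1351/78
→ (1351, 78).  Check: 1351²=1825201, 300·78²=1825200, difference 1.
k=2:  x_2 = 1351·1351+300·78·78 = 3650401,  y_2 = 1351·78+78·1351 = 210756
k=3:  x_3 = 1351·3650401+300·78·210756 = 9863382151,  y_3 = 1351·210756+78·3650401 = 569462634

1351 78
3650401 210756
9863382151 569462634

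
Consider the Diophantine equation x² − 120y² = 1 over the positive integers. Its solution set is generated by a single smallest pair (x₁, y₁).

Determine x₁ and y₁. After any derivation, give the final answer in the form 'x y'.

d=120: √d = [10; 1,20] (ℓ=2, even), read p_1/q_1
a_0=10:  p_0=10·1+0=10,  q_0=10·0+1=1
a_1=1:  p_1=1·10+1=11,  q_1=1·1+0=1
fundamental: x₁=11, y₁=1  (since 121 − 120·1 = 1)

11 1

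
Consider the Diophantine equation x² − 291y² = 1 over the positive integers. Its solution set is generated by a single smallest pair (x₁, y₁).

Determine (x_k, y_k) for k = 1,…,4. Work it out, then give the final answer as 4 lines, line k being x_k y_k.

√291 → a₀=17, period (17,34); ℓ=2 even so k=1
i=0: a=17 ⇒ p=17, q=1
i=1: a=17 ⇒ p=290, q=17
(x₁, y₁) = (290, 17);  290² − 291·17² = 1 ✓
n=2: (290,17)∘(290,17) = (290·290+291·17·17, 290·17+17·290) = (168199,9860)
n=3: (168199,9860)∘(290,17) = (290·168199+291·17·9860, 290·9860+17·168199) = (97555130,5718783)
n=4: (97555130,5718783)∘(290,17) = (290·97555130+291·17·5718783, 290·5718783+17·97555130) = (56581807201,3316884280)

290 17
168199 9860
97555130 5718783
56581807201 3316884280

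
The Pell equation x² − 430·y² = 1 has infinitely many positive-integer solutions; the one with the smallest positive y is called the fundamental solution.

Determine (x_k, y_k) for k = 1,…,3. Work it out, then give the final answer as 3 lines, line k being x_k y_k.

2862251 138030
16384961574001 790153011060
93795745300289010251 4523232492118854090

√430 → a₀=20, period (1,2,1,3,1,…,2,1,40); ℓ=14 even so k=13
i=0: a=20 ⇒ p=20, q=1
i=1: a=1 ⇒ p=21, q=1
i=2: a=2 ⇒ p=62, q=3
…
i=9: a=1 ⇒ p=155233, q=7486
i=10: a=3 ⇒ p=599138, q=28893
i=11: a=1 ⇒ p=754371, q=36379
i=12: a=2 ⇒ p=2107880, q=101651
i=13: a=1 ⇒ p=2862251, q=138030
(x₁, y₁) = (2862251, 138030);  2862251² − 430·138030² = 1 ✓
(x_2, y_2) = (2862251·2862251 + 430·138030·138030, 2862251·138030 + 138030·2862251) = (16384961574001, 790153011060)
(x_3, y_3) = (2862251·16384961574001 + 430·138030·790153011060, 2862251·790153011060 + 138030·16384961574001) = (93795745300289010251, 4523232492118854090)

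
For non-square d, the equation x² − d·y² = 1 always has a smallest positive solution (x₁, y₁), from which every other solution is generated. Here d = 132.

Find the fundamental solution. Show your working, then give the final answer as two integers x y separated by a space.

d=132: √d = [11; 2,22] (ℓ=2, even), read p_1/q_1
k=0  a_k=11  p_k/q_k = 11/1
k=1  a_k=2  p_k/q_k = 23/2
→ (23, 2).  Check: 23²=529, 132·2²=528, difference 1.

23 2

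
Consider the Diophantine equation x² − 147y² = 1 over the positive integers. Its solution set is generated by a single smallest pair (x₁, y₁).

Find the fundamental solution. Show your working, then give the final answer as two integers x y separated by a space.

97 8

√147 = [12; 8,24, …], period ℓ=2 (even) → k=1
k=0  a_k=12  p_k/q_k = 12/1
k=1  a_k=8  p_k/q_k = 97/8
→ (97, 8).  Check: 97²=9409, 147·8²=9408, difference 1.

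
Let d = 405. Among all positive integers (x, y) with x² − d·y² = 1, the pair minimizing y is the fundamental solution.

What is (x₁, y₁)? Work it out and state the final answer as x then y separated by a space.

[20; 8,40] for √405; ℓ=2 ⇒ convergent index 1
a_0=20:  p_0=20·1+0=20,  q_0=20·0+1=1
a_1=8:  p_1=8·20+1=161,  q_1=8·1+0=8
fundamental: x₁=161, y₁=8  (since 25921 − 405·64 = 1)

161 8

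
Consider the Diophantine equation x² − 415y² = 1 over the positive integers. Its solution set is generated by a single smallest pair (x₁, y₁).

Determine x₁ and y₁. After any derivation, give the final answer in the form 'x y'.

18412804 903849

d=415: √d = [20; 2,1,2,4,6,…,1,2,40] (ℓ=16, even), read p_15/q_15
step 0: (20, 1)  from 20·(1,0) + (0,1)
step 1: (41, 2)  from 2·(20,1) + (1,0)
…
step 3: (163, 8)  from 2·(61,3) + (41,2)
…
step 5: (4441, 218)  from 6·(713,35) + (163,8)
step 6: (5154, 253)  from 1·(4441,218) + (713,35)
…
step 12: (2110961, 103623)  from 4·(508372,24955) + (77473,3803)
step 13: (4730294, 232201)  from 2·(2110961,103623) + (508372,24955)
step 14: (6841255, 335824)  from 1·(4730294,232201) + (2110961,103623)
step 15: (18412804, 903849)  from 2·(6841255,335824) + (4730294,232201)
→ (18412804, 903849).  Check: 18412804²=339031351142416, 415·903849²=339031351142415, difference 1.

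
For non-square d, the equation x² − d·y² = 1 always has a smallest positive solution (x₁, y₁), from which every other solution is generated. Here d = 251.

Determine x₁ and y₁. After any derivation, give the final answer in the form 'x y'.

d=251: √d = [15; 1,5,2,1,2,…,5,1,30] (ℓ=14, even), read p_13/q_13
step 0: (15, 1)  from 15·(1,0) + (0,1)
step 1: (16, 1)  from 1·(15,1) + (1,0)
step 2: (95, 6)  from 5·(16,1) + (15,1)
step 3: (206, 13)  from 2·(95,6) + (16,1)
step 4: (301, 19)  from 1·(206,13) + (95,6)
step 5: (808, 51)  from 2·(301,19) + (206,13)
…
step 8: (61043, 3853)  from 2·(29563,1866) + (1917,121)
…
step 11: (577033, 36422)  from 2·(212692,13425) + (151649,9572)
step 12: (3097857, 195535)  from 5·(577033,36422) + (212692,13425)
step 13: (3674890, 231957)  from 1·(3097857,195535) + (577033,36422)
→ (3674890, 231957).  Check: 3674890²=13504816512100, 251·231957²=13504816512099, difference 1.

3674890 231957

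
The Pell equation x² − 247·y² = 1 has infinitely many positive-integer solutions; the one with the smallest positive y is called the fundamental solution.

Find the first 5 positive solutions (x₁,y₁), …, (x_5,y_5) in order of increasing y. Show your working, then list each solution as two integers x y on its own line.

[15; 1,2,1,1,9,1,9,1,1,2,1,30] for √247; ℓ=12 ⇒ convergent index 11
step 0: (15, 1)  from 15·(1,0) + (0,1)
step 1: (16, 1)  from 1·(15,1) + (1,0)
step 2: (47, 3)  from 2·(16,1) + (15,1)
…
step 5: (1053, 67)  from 9·(110,7) + (63,4)
step 6: (1163, 74)  from 1·(1053,67) + (110,7)
step 7: (11520, 733)  from 9·(1163,74) + (1053,67)
step 8: (12683, 807)  from 1·(11520,733) + (1163,74)
step 9: (24203, 1540)  from 1·(12683,807) + (11520,733)
step 10: (61089, 3887)  from 2·(24203,1540) + (12683,807)
step 11: (85292, 5427)  from 1·(61089,3887) + (24203,1540)
fundamental: x₁=85292, y₁=5427  (since 7274725264 − 247·29452329 = 1)
(85292+5427√247)^2 = 14549450527 + 925759368√247
(85292+5427√247)^3 = 2481903468612476 + 157919736025485√247
(85292+5427√247)^4 = 423373021275241155457 + 26938580249245573872√247
(85292+5427√247)^5 = 72220663458733833793864412 + 4595290773079387237355763√247

85292 5427
14549450527 925759368
2481903468612476 157919736025485
423373021275241155457 26938580249245573872
72220663458733833793864412 4595290773079387237355763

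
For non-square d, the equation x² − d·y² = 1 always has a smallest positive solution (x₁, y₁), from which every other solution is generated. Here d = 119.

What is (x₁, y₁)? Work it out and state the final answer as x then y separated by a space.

120 11

√119 → a₀=10, period (1,9,1,20); ℓ=4 even so k=3
a_0=10:  p_0=10·1+0=10,  q_0=10·0+1=1
…
a_2=9:  p_2=9·11+10=109,  q_2=9·1+1=10
a_3=1:  p_3=1·109+11=120,  q_3=1·10+1=11
fundamental: x₁=120, y₁=11  (since 14400 − 119·121 = 1)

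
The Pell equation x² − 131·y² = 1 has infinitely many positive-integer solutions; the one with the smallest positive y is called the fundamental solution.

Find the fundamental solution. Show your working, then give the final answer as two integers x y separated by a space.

10610 927

√131 = [11; 2,4,11,4,2,22, …], period ℓ=6 (even) → k=5
a_0=11:  p_0=11·1+0=11,  q_0=11·0+1=1
a_1=2:  p_1=2·11+1=23,  q_1=2·1+0=2
a_2=4:  p_2=4·23+11=103,  q_2=4·2+1=9
…
a_4=4:  p_4=4·1156+103=4727,  q_4=4·101+9=413
a_5=2:  p_5=2·4727+1156=10610,  q_5=2·413+101=927
fundamental: x₁=10610, y₁=927  (since 112572100 − 131·859329 = 1)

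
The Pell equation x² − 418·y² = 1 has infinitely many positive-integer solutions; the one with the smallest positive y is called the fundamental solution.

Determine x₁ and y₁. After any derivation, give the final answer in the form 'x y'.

√418 → a₀=20, period (2,4,20,4,2,40); ℓ=6 even so k=5
a_0=20:  p_0=20·1+0=20,  q_0=20·0+1=1
…
a_3=20:  p_3=20·184+41=3721,  q_3=20·9+2=182
a_4=4:  p_4=4·3721+184=15068,  q_4=4·182+9=737
a_5=2:  p_5=2·15068+3721=33857,  q_5=2·737+182=1656
→ (33857, 1656).  Check: 33857²=1146296449, 418·1656²=1146296448, difference 1.

33857 1656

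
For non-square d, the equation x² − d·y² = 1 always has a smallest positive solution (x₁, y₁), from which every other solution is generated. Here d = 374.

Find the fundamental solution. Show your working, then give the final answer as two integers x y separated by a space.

√374 → a₀=19, period (2,1,18,1,2,38); ℓ=6 even so k=5
i=0: a=19 ⇒ p=19, q=1
…
i=2: a=1 ⇒ p=58, q=3
i=3: a=18 ⇒ p=1083, q=56
i=4: a=1 ⇒ p=1141, q=59
i=5: a=2 ⇒ p=3365, q=174
fundamental: x₁=3365, y₁=174  (since 11323225 − 374·30276 = 1)

3365 174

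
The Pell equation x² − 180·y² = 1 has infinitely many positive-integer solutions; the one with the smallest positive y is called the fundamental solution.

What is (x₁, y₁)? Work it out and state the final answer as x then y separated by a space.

d=180: √d = [13; 2,2,2,26] (ℓ=4, even), read p_3/q_3
i=0: a=13 ⇒ p=13, q=1
i=1: a=2 ⇒ p=27, q=2
i=2: a=2 ⇒ p=67, q=5
i=3: a=2 ⇒ p=161, q=12
→ (161, 12).  Check: 161²=25921, 180·12²=25920, difference 1.

161 12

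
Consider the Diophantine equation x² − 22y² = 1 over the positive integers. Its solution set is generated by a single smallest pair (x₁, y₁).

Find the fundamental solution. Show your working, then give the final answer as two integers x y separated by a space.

[4; 1,2,4,2,1,8] for √22; ℓ=6 ⇒ convergent index 5
a_0=4:  p_0=4·1+0=4,  q_0=4·0+1=1
…
a_2=2:  p_2=2·5+4=14,  q_2=2·1+1=3
a_3=4:  p_3=4·14+5=61,  q_3=4·3+1=13
a_4=2:  p_4=2·61+14=136,  q_4=2·13+3=29
a_5=1:  p_5=1·136+61=197,  q_5=1·29+13=42
(x₁, y₁) = (197, 42);  197² − 22·42² = 1 ✓

197 42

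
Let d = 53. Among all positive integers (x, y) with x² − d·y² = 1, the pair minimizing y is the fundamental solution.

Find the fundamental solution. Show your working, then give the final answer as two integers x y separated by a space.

66249 9100

d=53: √d = [7; 3,1,1,3,14] (ℓ=5, odd), read p_9/q_9
k=0  a_k=7  p_k/q_k = 7/1
k=1  a_k=3  p_k/q_k = 22/3
…
k=6  a_k=3  p_k/q_k = 7979/1096
…
k=8  a_k=1  p_k/q_k = 18557/2549
k=9  a_k=3  p_k/q_k = 66249/9100
(x₁, y₁) = (66249, 9100);  66249² − 53·9100² = 1 ✓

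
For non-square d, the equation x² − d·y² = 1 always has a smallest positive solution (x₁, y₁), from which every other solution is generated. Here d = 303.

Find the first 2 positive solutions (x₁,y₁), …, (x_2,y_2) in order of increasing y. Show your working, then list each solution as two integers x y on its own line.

√303 → a₀=17, period (2,2,5,2,2,34); ℓ=6 even so k=5
i=0: a=17 ⇒ p=17, q=1
…
i=3: a=5 ⇒ p=470, q=27
i=4: a=2 ⇒ p=1027, q=59
i=5: a=2 ⇒ p=2524, q=145
(x₁, y₁) = (2524, 145);  2524² − 303·145² = 1 ✓
n=2: (2524,145)∘(2524,145) = (2524·2524+303·145·145, 2524·145+145·2524) = (12741151,731960)

2524 145
12741151 731960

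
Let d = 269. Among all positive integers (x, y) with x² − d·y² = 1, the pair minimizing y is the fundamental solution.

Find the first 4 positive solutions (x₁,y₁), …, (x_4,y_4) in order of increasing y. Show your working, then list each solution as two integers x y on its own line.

[16; 2,2,32] for √269; ℓ=3 ⇒ convergent index 5
k=0  a_k=16  p_k/q_k = 16/1
…
k=2  a_k=2  p_k/q_k = 82/5
k=3  a_k=32  p_k/q_k = 2657/162
k=4  a_k=2  p_k/q_k = 5396/329
k=5  a_k=2  p_k/q_k = 13449/820
(x₁, y₁) = (13449, 820);  13449² − 269·820² = 1 ✓
n=2: (13449,820)∘(13449,820) = (13449·13449+269·820·820, 13449·820+820·13449) = (361751201,22056360)
n=3: (361751201,22056360)∘(13449,820) = (13449·361751201+269·820·22056360, 13449·22056360+820·361751201) = (9730383791049,593271970460)
n=4: (9730383791049,593271970460)∘(13449,820) = (13449·9730383791049+269·820·593271970460, 13449·593271970460+820·9730383791049) = (261727862849884801,15957829439376720)

13449 820
361751201 22056360
9730383791049 593271970460
261727862849884801 15957829439376720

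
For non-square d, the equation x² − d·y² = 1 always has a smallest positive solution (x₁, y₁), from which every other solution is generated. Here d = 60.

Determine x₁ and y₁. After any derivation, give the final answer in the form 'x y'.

31 4

√60 = [7; 1,2,1,14, …], period ℓ=4 (even) → k=3
i=0: a=7 ⇒ p=7, q=1
…
i=2: a=2 ⇒ p=23, q=3
i=3: a=1 ⇒ p=31, q=4
fundamental: x₁=31, y₁=4  (since 961 − 60·16 = 1)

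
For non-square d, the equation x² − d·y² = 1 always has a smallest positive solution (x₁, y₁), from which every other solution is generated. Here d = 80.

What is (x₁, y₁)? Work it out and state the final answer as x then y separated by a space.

√80 = [8; 1,16, …], period ℓ=2 (even) → k=1
step 0: (8, 1)  from 8·(1,0) + (0,1)
step 1: (9, 1)  from 1·(8,1) + (1,0)
(x₁, y₁) = (9, 1);  9² − 80·1² = 1 ✓

9 1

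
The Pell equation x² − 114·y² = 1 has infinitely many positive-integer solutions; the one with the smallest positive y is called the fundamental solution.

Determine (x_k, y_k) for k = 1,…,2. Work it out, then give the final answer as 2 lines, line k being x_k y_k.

1025 96
2101249 196800

√114 → a₀=10, period (1,2,10,2,1,20); ℓ=6 even so k=5
a_0=10:  p_0=10·1+0=10,  q_0=10·0+1=1
…
a_2=2:  p_2=2·11+10=32,  q_2=2·1+1=3
…
a_4=2:  p_4=2·331+32=694,  q_4=2·31+3=65
a_5=1:  p_5=1·694+331=1025,  q_5=1·65+31=96
(x₁, y₁) = (1025, 96);  1025² − 114·96² = 1 ✓
(x_2, y_2) = (1025·1025 + 114·96·96, 1025·96 + 96·1025) = (2101249, 196800)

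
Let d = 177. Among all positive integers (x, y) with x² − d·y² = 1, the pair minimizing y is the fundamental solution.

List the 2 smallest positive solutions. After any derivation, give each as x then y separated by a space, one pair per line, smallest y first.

62423 4692
7793261857 585777432

d=177: √d = [13; 3,3,2,8,2,3,3,26] (ℓ=8, even), read p_7/q_7
a_0=13:  p_0=13·1+0=13,  q_0=13·0+1=1
…
a_6=3:  p_6=3·5468+2581=18985,  q_6=3·411+194=1427
a_7=3:  p_7=3·18985+5468=62423,  q_7=3·1427+411=4692
(x₁, y₁) = (62423, 4692);  62423² − 177·4692² = 1 ✓
k=2:  x_2 = 62423·62423+177·4692·4692 = 7793261857,  y_2 = 62423·4692+4692·62423 = 585777432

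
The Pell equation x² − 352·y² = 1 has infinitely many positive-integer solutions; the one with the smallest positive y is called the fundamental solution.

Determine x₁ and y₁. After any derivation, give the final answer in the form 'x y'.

77617 4137

[18; 1,3,5,9,5,3,1,36] for √352; ℓ=8 ⇒ convergent index 7
step 0: (18, 1)  from 18·(1,0) + (0,1)
step 1: (19, 1)  from 1·(18,1) + (1,0)
…
step 3: (394, 21)  from 5·(75,4) + (19,1)
step 4: (3621, 193)  from 9·(394,21) + (75,4)
step 5: (18499, 986)  from 5·(3621,193) + (394,21)
step 6: (59118, 3151)  from 3·(18499,986) + (3621,193)
step 7: (77617, 4137)  from 1·(59118,3151) + (18499,986)
→ (77617, 4137).  Check: 77617²=6024398689, 352·4137²=6024398688, difference 1.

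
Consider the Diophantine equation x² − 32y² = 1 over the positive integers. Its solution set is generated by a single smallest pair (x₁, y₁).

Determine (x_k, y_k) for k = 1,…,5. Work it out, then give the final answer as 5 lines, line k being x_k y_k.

√32 → a₀=5, period (1,1,1,10); ℓ=4 even so k=3
i=0: a=5 ⇒ p=5, q=1
i=1: a=1 ⇒ p=6, q=1
i=2: a=1 ⇒ p=11, q=2
i=3: a=1 ⇒ p=17, q=3
fundamental: x₁=17, y₁=3  (since 289 − 32·9 = 1)
(17+3√32)^2 = 577 + 102√32
(17+3√32)^3 = 19601 + 3465√32
(17+3√32)^4 = 665857 + 117708√32
(17+3√32)^5 = 22619537 + 3998607√32

17 3
577 102
19601 3465
665857 117708
22619537 3998607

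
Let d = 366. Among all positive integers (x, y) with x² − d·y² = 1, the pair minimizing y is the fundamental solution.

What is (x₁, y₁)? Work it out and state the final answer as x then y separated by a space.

907925 47458

d=366: √d = [19; 7,1,1,1,2,12,2,1,1,1,7,38] (ℓ=12, even), read p_11/q_11
a_0=19:  p_0=19·1+0=19,  q_0=19·0+1=1
a_1=7:  p_1=7·19+1=134,  q_1=7·1+0=7
a_2=1:  p_2=1·134+19=153,  q_2=1·7+1=8
…
a_4=1:  p_4=1·287+153=440,  q_4=1·15+8=23
a_5=2:  p_5=2·440+287=1167,  q_5=2·23+15=61
…
a_8=1:  p_8=1·30055+14444=44499,  q_8=1·1571+755=2326
a_9=1:  p_9=1·44499+30055=74554,  q_9=1·2326+1571=3897
a_10=1:  p_10=1·74554+44499=119053,  q_10=1·3897+2326=6223
a_11=7:  p_11=7·119053+74554=907925,  q_11=7·6223+3897=47458
→ (907925, 47458).  Check: 907925²=824327805625, 366·47458²=824327805624, difference 1.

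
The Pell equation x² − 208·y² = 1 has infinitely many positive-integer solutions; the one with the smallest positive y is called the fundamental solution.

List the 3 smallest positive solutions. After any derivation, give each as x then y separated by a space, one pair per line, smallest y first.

649 45
842401 58410
1093435849 75816135

√208 → a₀=14, period (2,2,1,2,2,28); ℓ=6 even so k=5
k=0  a_k=14  p_k/q_k = 14/1
k=1  a_k=2  p_k/q_k = 29/2
…
k=4  a_k=2  p_k/q_k = 274/19
k=5  a_k=2  p_k/q_k = 649/45
fundamental: x₁=649, y₁=45  (since 421201 − 208·2025 = 1)
(649+45√208)^2 = 842401 + 58410√208
(649+45√208)^3 = 1093435849 + 75816135√208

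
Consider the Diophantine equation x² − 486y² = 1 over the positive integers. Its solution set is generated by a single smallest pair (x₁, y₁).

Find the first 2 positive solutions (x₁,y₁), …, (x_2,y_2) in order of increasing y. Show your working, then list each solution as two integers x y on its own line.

d=486: √d = [22; 22,44] (ℓ=2, even), read p_1/q_1
a_0=22:  p_0=22·1+0=22,  q_0=22·0+1=1
a_1=22:  p_1=22·22+1=485,  q_1=22·1+0=22
→ (485, 22).  Check: 485²=235225, 486·22²=235224, difference 1.
n=2: (485,22)∘(485,22) = (485·485+486·22·22, 485·22+22·485) = (470449,21340)

485 22
470449 21340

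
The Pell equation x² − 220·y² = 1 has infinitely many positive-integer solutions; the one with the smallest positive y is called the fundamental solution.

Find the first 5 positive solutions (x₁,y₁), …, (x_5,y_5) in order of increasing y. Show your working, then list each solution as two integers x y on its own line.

d=220: √d = [14; 1,4,1,28] (ℓ=4, even), read p_3/q_3
a_0=14:  p_0=14·1+0=14,  q_0=14·0+1=1
…
a_2=4:  p_2=4·15+14=74,  q_2=4·1+1=5
a_3=1:  p_3=1·74+15=89,  q_3=1·5+1=6
→ (89, 6).  Check: 89²=7921, 220·6²=7920, difference 1.
(89+6√220)^2 = 15841 + 1068√220
(89+6√220)^3 = 2819609 + 190098√220
(89+6√220)^4 = 501874561 + 33836376√220
(89+6√220)^5 = 89330852249 + 6022684830√220

89 6
15841 1068
2819609 190098
501874561 33836376
89330852249 6022684830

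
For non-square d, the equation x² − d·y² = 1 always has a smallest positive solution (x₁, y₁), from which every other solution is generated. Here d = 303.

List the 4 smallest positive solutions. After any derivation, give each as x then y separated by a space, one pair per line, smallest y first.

√303 = [17; 2,2,5,2,2,34, …], period ℓ=6 (even) → k=5
k=0  a_k=17  p_k/q_k = 17/1
k=1  a_k=2  p_k/q_k = 35/2
k=2  a_k=2  p_k/q_k = 87/5
k=3  a_k=5  p_k/q_k = 470/27
k=4  a_k=2  p_k/q_k = 1027/59
k=5  a_k=2  p_k/q_k = 2524/145
(x₁, y₁) = (2524, 145);  2524² − 303·145² = 1 ✓
n=2: (2524,145)∘(2524,145) = (2524·2524+303·145·145, 2524·145+145·2524) = (12741151,731960)
n=3: (12741151,731960)∘(2524,145) = (2524·12741151+303·145·731960, 2524·731960+145·12741151) = (64317327724,3694933935)
n=4: (64317327724,3694933935)∘(2524,145) = (2524·64317327724+303·145·3694933935, 2524·3694933935+145·64317327724) = (324673857609601,18652025771920)

2524 145
12741151 731960
64317327724 3694933935
324673857609601 18652025771920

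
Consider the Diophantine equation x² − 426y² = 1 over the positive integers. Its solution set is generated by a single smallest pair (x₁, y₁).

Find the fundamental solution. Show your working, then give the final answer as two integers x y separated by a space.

√426 → a₀=20, period (1,1,1,3,2,6,2,3,1,1,1,40); ℓ=12 even so k=11
step 0: (20, 1)  from 20·(1,0) + (0,1)
step 1: (21, 1)  from 1·(20,1) + (1,0)
…
step 3: (62, 3)  from 1·(41,2) + (21,1)
step 4: (227, 11)  from 3·(62,3) + (41,2)
step 5: (516, 25)  from 2·(227,11) + (62,3)
step 6: (3323, 161)  from 6·(516,25) + (227,11)
step 7: (7162, 347)  from 2·(3323,161) + (516,25)
…
step 10: (56780, 2751)  from 1·(31971,1549) + (24809,1202)
step 11: (88751, 4300)  from 1·(56780,2751) + (31971,1549)
(x₁, y₁) = (88751, 4300);  88751² − 426·4300² = 1 ✓

88751 4300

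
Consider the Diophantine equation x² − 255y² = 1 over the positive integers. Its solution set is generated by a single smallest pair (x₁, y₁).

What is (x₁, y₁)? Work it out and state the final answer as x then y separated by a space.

16 1

√255 = [15; 1,30, …], period ℓ=2 (even) → k=1
a_0=15:  p_0=15·1+0=15,  q_0=15·0+1=1
a_1=1:  p_1=1·15+1=16,  q_1=1·1+0=1
(x₁, y₁) = (16, 1);  16² − 255·1² = 1 ✓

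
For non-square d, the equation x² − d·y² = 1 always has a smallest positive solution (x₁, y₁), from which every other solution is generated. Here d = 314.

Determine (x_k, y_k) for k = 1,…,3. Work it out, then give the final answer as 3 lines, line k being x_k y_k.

√314 → a₀=17, period (1,2,1,1,2,1,34); ℓ=7 odd so k=13
step 0: (17, 1)  from 17·(1,0) + (0,1)
step 1: (18, 1)  from 1·(17,1) + (1,0)
…
step 3: (71, 4)  from 1·(53,3) + (18,1)
…
step 5: (319, 18)  from 2·(124,7) + (71,4)
step 6: (443, 25)  from 1·(319,18) + (124,7)
…
step 8: (15824, 893)  from 1·(15381,868) + (443,25)
…
step 10: (62853, 3547)  from 1·(47029,2654) + (15824,893)
…
step 12: (282617, 15949)  from 2·(109882,6201) + (62853,3547)
step 13: (392499, 22150)  from 1·(282617,15949) + (109882,6201)
→ (392499, 22150).  Check: 392499²=154055465001, 314·22150²=154055465000, difference 1.
k=2:  x_2 = 392499·392499+314·22150·22150 = 308110930001,  y_2 = 392499·22150+22150·392499 = 17387705700
k=3:  x_3 = 392499·308110930001+314·22150·17387705700 = 241866463828532499,  y_3 = 392499·17387705700+22150·308110930001 = 13649314199066450

392499 22150
308110930001 17387705700
241866463828532499 13649314199066450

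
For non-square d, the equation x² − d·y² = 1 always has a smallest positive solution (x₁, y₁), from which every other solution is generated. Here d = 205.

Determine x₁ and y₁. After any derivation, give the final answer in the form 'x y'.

39689 2772

√205 = [14; 3,6,1,4,1,6,3,28, …], period ℓ=8 (even) → k=7
a_0=14:  p_0=14·1+0=14,  q_0=14·0+1=1
…
a_4=4:  p_4=4·315+272=1532,  q_4=4·22+19=107
a_5=1:  p_5=1·1532+315=1847,  q_5=1·107+22=129
a_6=6:  p_6=6·1847+1532=12614,  q_6=6·129+107=881
a_7=3:  p_7=3·12614+1847=39689,  q_7=3·881+129=2772
→ (39689, 2772).  Check: 39689²=1575216721, 205·2772²=1575216720, difference 1.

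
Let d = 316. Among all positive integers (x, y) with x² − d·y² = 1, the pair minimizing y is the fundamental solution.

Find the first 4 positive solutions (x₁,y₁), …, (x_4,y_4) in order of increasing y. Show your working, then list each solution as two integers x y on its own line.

12799 720
327628801 18430560
8386642035199 471785474160
214681262489395201 12076764549117120

[17; 1,3,2,8,2,3,1,34] for √316; ℓ=8 ⇒ convergent index 7
step 0: (17, 1)  from 17·(1,0) + (0,1)
step 1: (18, 1)  from 1·(17,1) + (1,0)
step 2: (71, 4)  from 3·(18,1) + (17,1)
step 3: (160, 9)  from 2·(71,4) + (18,1)
step 4: (1351, 76)  from 8·(160,9) + (71,4)
step 5: (2862, 161)  from 2·(1351,76) + (160,9)
step 6: (9937, 559)  from 3·(2862,161) + (1351,76)
step 7: (12799, 720)  from 1·(9937,559) + (2862,161)
→ (12799, 720).  Check: 12799²=163814401, 316·720²=163814400, difference 1.
(x_2, y_2) = (12799·12799 + 316·720·720, 12799·720 + 720·12799) = (327628801, 18430560)
(x_3, y_3) = (12799·327628801 + 316·720·18430560, 12799·18430560 + 720·327628801) = (8386642035199, 471785474160)
(x_4, y_4) = (12799·8386642035199 + 316·720·471785474160, 12799·471785474160 + 720·8386642035199) = (214681262489395201, 12076764549117120)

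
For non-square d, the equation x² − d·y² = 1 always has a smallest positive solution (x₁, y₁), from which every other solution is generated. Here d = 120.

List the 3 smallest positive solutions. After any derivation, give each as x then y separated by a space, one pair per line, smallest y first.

d=120: √d = [10; 1,20] (ℓ=2, even), read p_1/q_1
k=0  a_k=10  p_k/q_k = 10/1
k=1  a_k=1  p_k/q_k = 11/1
→ (11, 1).  Check: 11²=121, 120·1²=120, difference 1.
(11+1√120)^2 = 241 + 22√120
(11+1√120)^3 = 5291 + 483√120

11 1
241 22
5291 483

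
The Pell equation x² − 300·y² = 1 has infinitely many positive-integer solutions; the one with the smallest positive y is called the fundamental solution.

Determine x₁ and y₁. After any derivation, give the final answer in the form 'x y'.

1351 78

√300 = [17; 3,8,3,34, …], period ℓ=4 (even) → k=3
k=0  a_k=17  p_k/q_k = 17/1
k=1  a_k=3  p_k/q_k = 52/3
k=2  a_k=8  p_k/q_k = 433/25
k=3  a_k=3  p_k/q_k = 1351/78
(x₁, y₁) = (1351, 78);  1351² − 300·78² = 1 ✓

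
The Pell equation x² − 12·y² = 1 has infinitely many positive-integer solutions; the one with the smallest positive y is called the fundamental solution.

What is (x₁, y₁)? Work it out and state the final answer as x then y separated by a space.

7 2

d=12: √d = [3; 2,6] (ℓ=2, even), read p_1/q_1
step 0: (3, 1)  from 3·(1,0) + (0,1)
step 1: (7, 2)  from 2·(3,1) + (1,0)
→ (7, 2).  Check: 7²=49, 12·2²=48, difference 1.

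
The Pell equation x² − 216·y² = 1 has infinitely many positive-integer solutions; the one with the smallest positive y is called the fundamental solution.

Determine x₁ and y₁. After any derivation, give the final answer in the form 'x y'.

d=216: √d = [14; 1,2,3,2,1,28] (ℓ=6, even), read p_5/q_5
a_0=14:  p_0=14·1+0=14,  q_0=14·0+1=1
a_1=1:  p_1=1·14+1=15,  q_1=1·1+0=1
…
a_3=3:  p_3=3·44+15=147,  q_3=3·3+1=10
a_4=2:  p_4=2·147+44=338,  q_4=2·10+3=23
a_5=1:  p_5=1·338+147=485,  q_5=1·23+10=33
fundamental: x₁=485, y₁=33  (since 235225 − 216·1089 = 1)

485 33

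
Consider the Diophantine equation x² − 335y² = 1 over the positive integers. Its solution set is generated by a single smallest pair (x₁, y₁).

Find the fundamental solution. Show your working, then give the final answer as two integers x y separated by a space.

[18; 3,3,3,36] for √335; ℓ=4 ⇒ convergent index 3
a_0=18:  p_0=18·1+0=18,  q_0=18·0+1=1
…
a_2=3:  p_2=3·55+18=183,  q_2=3·3+1=10
a_3=3:  p_3=3·183+55=604,  q_3=3·10+3=33
(x₁, y₁) = (604, 33);  604² − 335·33² = 1 ✓

604 33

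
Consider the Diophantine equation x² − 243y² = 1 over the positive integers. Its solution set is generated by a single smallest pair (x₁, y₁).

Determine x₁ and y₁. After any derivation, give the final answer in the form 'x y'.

70226 4505

√243 = [15; 1,1,2,3,15,3,2,1,1,30, …], period ℓ=10 (even) → k=9
step 0: (15, 1)  from 15·(1,0) + (0,1)
…
step 2: (31, 2)  from 1·(16,1) + (15,1)
…
step 8: (41325, 2651)  from 1·(28901,1854) + (12424,797)
step 9: (70226, 4505)  from 1·(41325,2651) + (28901,1854)
(x₁, y₁) = (70226, 4505);  70226² − 243·4505² = 1 ✓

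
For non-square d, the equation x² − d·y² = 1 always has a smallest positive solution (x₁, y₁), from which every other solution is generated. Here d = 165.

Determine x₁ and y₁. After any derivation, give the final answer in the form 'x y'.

√165 = [12; 1,5,2,5,1,24, …], period ℓ=6 (even) → k=5
k=0  a_k=12  p_k/q_k = 12/1
…
k=2  a_k=5  p_k/q_k = 77/6
k=3  a_k=2  p_k/q_k = 167/13
k=4  a_k=5  p_k/q_k = 912/71
k=5  a_k=1  p_k/q_k = 1079/84
fundamental: x₁=1079, y₁=84  (since 1164241 − 165·7056 = 1)

1079 84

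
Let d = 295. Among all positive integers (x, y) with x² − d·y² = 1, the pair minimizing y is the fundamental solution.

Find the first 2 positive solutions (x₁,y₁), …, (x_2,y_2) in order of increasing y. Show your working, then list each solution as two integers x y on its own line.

2024999 117900
8201241900001 477494764200

[17; 5,1,2,3,2,6,2,3,2,1,5,34] for √295; ℓ=12 ⇒ convergent index 11
k=0  a_k=17  p_k/q_k = 17/1
k=1  a_k=5  p_k/q_k = 86/5
…
k=6  a_k=6  p_k/q_k = 14479/843
…
k=8  a_k=3  p_k/q_k = 108103/6294
k=9  a_k=2  p_k/q_k = 247414/14405
k=10  a_k=1  p_k/q_k = 355517/20699
k=11  a_k=5  p_k/q_k = 2024999/117900
→ (2024999, 117900).  Check: 2024999²=4100620950001, 295·117900²=4100620950000, difference 1.
(x_2, y_2) = (2024999·2024999 + 295·117900·117900, 2024999·117900 + 117900·2024999) = (8201241900001, 477494764200)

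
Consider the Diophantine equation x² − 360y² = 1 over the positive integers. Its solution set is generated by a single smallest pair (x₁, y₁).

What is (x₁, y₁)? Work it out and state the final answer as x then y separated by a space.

19 1

√360 = [18; 1,36, …], period ℓ=2 (even) → k=1
i=0: a=18 ⇒ p=18, q=1
i=1: a=1 ⇒ p=19, q=1
fundamental: x₁=19, y₁=1  (since 361 − 360·1 = 1)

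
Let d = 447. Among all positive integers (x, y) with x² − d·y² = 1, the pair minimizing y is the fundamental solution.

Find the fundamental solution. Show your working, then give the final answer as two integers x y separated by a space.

d=447: √d = [21; 7,42] (ℓ=2, even), read p_1/q_1
a_0=21:  p_0=21·1+0=21,  q_0=21·0+1=1
a_1=7:  p_1=7·21+1=148,  q_1=7·1+0=7
fundamental: x₁=148, y₁=7  (since 21904 − 447·49 = 1)

148 7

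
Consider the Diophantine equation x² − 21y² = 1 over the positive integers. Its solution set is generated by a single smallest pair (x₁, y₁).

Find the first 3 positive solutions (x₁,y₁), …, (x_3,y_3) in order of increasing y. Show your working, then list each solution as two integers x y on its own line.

[4; 1,1,2,1,1,8] for √21; ℓ=6 ⇒ convergent index 5
i=0: a=4 ⇒ p=4, q=1
i=1: a=1 ⇒ p=5, q=1
i=2: a=1 ⇒ p=9, q=2
i=3: a=2 ⇒ p=23, q=5
i=4: a=1 ⇒ p=32, q=7
i=5: a=1 ⇒ p=55, q=12
fundamental: x₁=55, y₁=12  (since 3025 − 21·144 = 1)
(x_2, y_2) = (55·55 + 21·12·12, 55·12 + 12·55) = (6049, 1320)
(x_3, y_3) = (55·6049 + 21·12·1320, 55·1320 + 12·6049) = (665335, 145188)

55 12
6049 1320
665335 145188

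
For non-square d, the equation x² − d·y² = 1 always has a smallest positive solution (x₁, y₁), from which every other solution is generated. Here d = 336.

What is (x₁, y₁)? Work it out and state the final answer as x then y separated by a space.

d=336: √d = [18; 3,36] (ℓ=2, even), read p_1/q_1
a_0=18:  p_0=18·1+0=18,  q_0=18·0+1=1
a_1=3:  p_1=3·18+1=55,  q_1=3·1+0=3
(x₁, y₁) = (55, 3);  55² − 336·3² = 1 ✓

55 3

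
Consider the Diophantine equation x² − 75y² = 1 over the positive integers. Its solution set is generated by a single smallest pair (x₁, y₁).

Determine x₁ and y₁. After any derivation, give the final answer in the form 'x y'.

26 3

[8; 1,1,1,16] for √75; ℓ=4 ⇒ convergent index 3
i=0: a=8 ⇒ p=8, q=1
i=1: a=1 ⇒ p=9, q=1
i=2: a=1 ⇒ p=17, q=2
i=3: a=1 ⇒ p=26, q=3
→ (26, 3).  Check: 26²=676, 75·3²=675, difference 1.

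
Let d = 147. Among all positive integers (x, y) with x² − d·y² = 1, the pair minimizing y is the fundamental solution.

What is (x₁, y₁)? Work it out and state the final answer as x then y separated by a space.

97 8

d=147: √d = [12; 8,24] (ℓ=2, even), read p_1/q_1
k=0  a_k=12  p_k/q_k = 12/1
k=1  a_k=8  p_k/q_k = 97/8
(x₁, y₁) = (97, 8);  97² − 147·8² = 1 ✓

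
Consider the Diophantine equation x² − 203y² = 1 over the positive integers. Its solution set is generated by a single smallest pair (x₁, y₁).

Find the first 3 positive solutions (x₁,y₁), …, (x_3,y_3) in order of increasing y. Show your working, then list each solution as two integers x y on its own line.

√203 = [14; 4,28, …], period ℓ=2 (even) → k=1
i=0: a=14 ⇒ p=14, q=1
i=1: a=4 ⇒ p=57, q=4
→ (57, 4).  Check: 57²=3249, 203·4²=3248, difference 1.
(57+4√203)^2 = 6497 + 456√203
(57+4√203)^3 = 740601 + 51980√203

57 4
6497 456
740601 51980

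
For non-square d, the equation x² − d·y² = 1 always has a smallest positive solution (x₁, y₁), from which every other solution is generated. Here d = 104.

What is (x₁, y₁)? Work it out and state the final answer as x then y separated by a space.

[10; 5,20] for √104; ℓ=2 ⇒ convergent index 1
step 0: (10, 1)  from 10·(1,0) + (0,1)
step 1: (51, 5)  from 5·(10,1) + (1,0)
fundamental: x₁=51, y₁=5  (since 2601 − 104·25 = 1)

51 5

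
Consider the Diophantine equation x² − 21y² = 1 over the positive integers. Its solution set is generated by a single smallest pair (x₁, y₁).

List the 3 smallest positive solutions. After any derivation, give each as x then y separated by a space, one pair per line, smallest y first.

55 12
6049 1320
665335 145188

√21 = [4; 1,1,2,1,1,8, …], period ℓ=6 (even) → k=5
i=0: a=4 ⇒ p=4, q=1
…
i=2: a=1 ⇒ p=9, q=2
…
i=4: a=1 ⇒ p=32, q=7
i=5: a=1 ⇒ p=55, q=12
(x₁, y₁) = (55, 12);  55² − 21·12² = 1 ✓
n=2: (55,12)∘(55,12) = (55·55+21·12·12, 55·12+12·55) = (6049,1320)
n=3: (6049,1320)∘(55,12) = (55·6049+21·12·1320, 55·1320+12·6049) = (665335,145188)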